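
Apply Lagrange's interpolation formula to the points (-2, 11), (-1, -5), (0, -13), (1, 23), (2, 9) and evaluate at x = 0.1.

Lagrange interpolation formula:
P(x) = Σ yᵢ × Lᵢ(x)
where Lᵢ(x) = Π_{j≠i} (x - xⱼ)/(xᵢ - xⱼ)

L_0(0.1) = (0.1 - (-1))/(-2 - (-1)) × (0.1 - 0)/(-2 - 0) × (0.1 - 1)/(-2 - 1) × (0.1 - 2)/(-2 - 2) = 0.007838
L_1(0.1) = (0.1 - (-2))/(-1 - (-2)) × (0.1 - 0)/(-1 - 0) × (0.1 - 1)/(-1 - 1) × (0.1 - 2)/(-1 - 2) = -0.059850
L_2(0.1) = (0.1 - (-2))/(0 - (-2)) × (0.1 - (-1))/(0 - (-1)) × (0.1 - 1)/(0 - 1) × (0.1 - 2)/(0 - 2) = 0.987525
L_3(0.1) = (0.1 - (-2))/(1 - (-2)) × (0.1 - (-1))/(1 - (-1)) × (0.1 - 0)/(1 - 0) × (0.1 - 2)/(1 - 2) = 0.073150
L_4(0.1) = (0.1 - (-2))/(2 - (-2)) × (0.1 - (-1))/(2 - (-1)) × (0.1 - 0)/(2 - 0) × (0.1 - 1)/(2 - 1) = -0.008663

P(0.1) = 11×L_0(0.1) + (-5)×L_1(0.1) + (-13)×L_2(0.1) + 23×L_3(0.1) + 9×L_4(0.1)
P(0.1) = -10.847875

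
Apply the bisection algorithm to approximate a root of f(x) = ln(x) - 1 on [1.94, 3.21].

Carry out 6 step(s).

f(x) = ln(x) - 1
Initial interval: [1.94, 3.21]

Iteration 1:
  c_1 = (1.940000 + 3.210000)/2 = 2.575000
  f(c_1) = f(2.575000) = -0.054150
  f(a) × f(c) ≥ 0, new interval: [2.575000, 3.210000]
Iteration 2:
  c_2 = (2.575000 + 3.210000)/2 = 2.892500
  f(c_2) = f(2.892500) = 0.062121
  f(a) × f(c) < 0, new interval: [2.575000, 2.892500]
Iteration 3:
  c_3 = (2.575000 + 2.892500)/2 = 2.733750
  f(c_3) = f(2.733750) = 0.005674
  f(a) × f(c) < 0, new interval: [2.575000, 2.733750]
Iteration 4:
  c_4 = (2.575000 + 2.733750)/2 = 2.654375
  f(c_4) = f(2.654375) = -0.023791
  f(a) × f(c) ≥ 0, new interval: [2.654375, 2.733750]
Iteration 5:
  c_5 = (2.654375 + 2.733750)/2 = 2.694063
  f(c_5) = f(2.694063) = -0.008950
  f(a) × f(c) ≥ 0, new interval: [2.694063, 2.733750]
Iteration 6:
  c_6 = (2.694063 + 2.733750)/2 = 2.713906
  f(c_6) = f(2.713906) = -0.001611
  f(a) × f(c) ≥ 0, new interval: [2.713906, 2.733750]

After 6 iteration(s), the approximation is c_6 = 2.713906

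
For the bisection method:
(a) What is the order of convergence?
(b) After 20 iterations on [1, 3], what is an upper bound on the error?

(a) Bisection has linear (order 1) convergence; the error is halved each step.

(b) Error bound = (b-a)/2^n = (3 - 1)/2^{20}
    = 2/2^{20}

(a) 1 (linear); (b) error ≤ 1.91e-06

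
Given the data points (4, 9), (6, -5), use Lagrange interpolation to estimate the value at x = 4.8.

Lagrange interpolation formula:
P(x) = Σ yᵢ × Lᵢ(x)
where Lᵢ(x) = Π_{j≠i} (x - xⱼ)/(xᵢ - xⱼ)

L_0(4.8) = (4.8 - 6)/(4 - 6) = 0.600000
L_1(4.8) = (4.8 - 4)/(6 - 4) = 0.400000

P(4.8) = 9×L_0(4.8) + (-5)×L_1(4.8)
P(4.8) = 3.400000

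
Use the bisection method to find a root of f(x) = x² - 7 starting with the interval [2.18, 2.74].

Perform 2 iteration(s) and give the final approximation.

f(x) = x² - 7
Initial interval: [2.18, 2.74]

Iteration 1:
  c_1 = (2.180000 + 2.740000)/2 = 2.460000
  f(c_1) = f(2.460000) = -0.948400
  f(a) × f(c) ≥ 0, new interval: [2.460000, 2.740000]
Iteration 2:
  c_2 = (2.460000 + 2.740000)/2 = 2.600000
  f(c_2) = f(2.600000) = -0.240000
  f(a) × f(c) ≥ 0, new interval: [2.600000, 2.740000]

After 2 iteration(s), the approximation is c_2 = 2.600000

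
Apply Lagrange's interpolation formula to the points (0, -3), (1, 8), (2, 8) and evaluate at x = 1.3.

Lagrange interpolation formula:
P(x) = Σ yᵢ × Lᵢ(x)
where Lᵢ(x) = Π_{j≠i} (x - xⱼ)/(xᵢ - xⱼ)

L_0(1.3) = (1.3 - 1)/(0 - 1) × (1.3 - 2)/(0 - 2) = -0.105000
L_1(1.3) = (1.3 - 0)/(1 - 0) × (1.3 - 2)/(1 - 2) = 0.910000
L_2(1.3) = (1.3 - 0)/(2 - 0) × (1.3 - 1)/(2 - 1) = 0.195000

P(1.3) = (-3)×L_0(1.3) + 8×L_1(1.3) + 8×L_2(1.3)
P(1.3) = 9.155000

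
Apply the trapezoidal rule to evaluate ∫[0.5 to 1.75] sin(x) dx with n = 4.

f(x) = sin(x)
a = 0.5, b = 1.75, n = 4
h = (b - a)/n = 0.312500

Trapezoidal rule: (h/2)[f(x₀) + 2f(x₁) + 2f(x₂) + ... + f(xₙ)]

x_0 = 0.5000, f(x_0) = 0.479426, coefficient = 1
x_1 = 0.8125, f(x_1) = 0.726009, coefficient = 2
x_2 = 1.1250, f(x_2) = 0.902268, coefficient = 2
x_3 = 1.4375, f(x_3) = 0.991129, coefficient = 2
x_4 = 1.7500, f(x_4) = 0.983986, coefficient = 1

I ≈ (0.312500/2) × 6.702222 = 1.047222
Exact value: 1.055829
Error: 0.008606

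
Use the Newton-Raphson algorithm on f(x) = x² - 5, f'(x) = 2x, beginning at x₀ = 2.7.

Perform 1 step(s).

f(x) = x² - 5
f'(x) = 2x
x₀ = 2.7

Newton-Raphson formula: x_{n+1} = x_n - f(x_n)/f'(x_n)

Iteration 1:
  f(2.700000) = 2.290000
  f'(2.700000) = 5.400000
  x_1 = 2.700000 - 2.290000/5.400000 = 2.275926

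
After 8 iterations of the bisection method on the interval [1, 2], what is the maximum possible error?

Bisection error bound: |error| ≤ (b-a)/2^n
|error| ≤ (2 - 1)/2^8 = 1/2^8
|error| ≤ 0.0039062500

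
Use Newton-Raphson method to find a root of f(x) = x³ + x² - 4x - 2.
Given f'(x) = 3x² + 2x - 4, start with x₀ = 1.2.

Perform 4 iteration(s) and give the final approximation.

f(x) = x³ + x² - 4x - 2
f'(x) = 3x² + 2x - 4
x₀ = 1.2

Newton-Raphson formula: x_{n+1} = x_n - f(x_n)/f'(x_n)

Iteration 1:
  f(1.200000) = -3.632000
  f'(1.200000) = 2.720000
  x_1 = 1.200000 - (-3.632000)/2.720000 = 2.535294
Iteration 2:
  f(2.535294) = 10.582691
  f'(2.535294) = 20.353737
  x_2 = 2.535294 - 10.582691/20.353737 = 2.015356
Iteration 3:
  f(2.015356) = 2.185922
  f'(2.015356) = 12.215686
  x_3 = 2.015356 - 2.185922/12.215686 = 1.836412
Iteration 4:
  f(1.836412) = 0.219891
  f'(1.836412) = 9.790048
  x_4 = 1.836412 - 0.219891/9.790048 = 1.813951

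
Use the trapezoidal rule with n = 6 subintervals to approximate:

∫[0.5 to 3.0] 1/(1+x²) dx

f(x) = 1/(1+x²)
a = 0.5, b = 3.0, n = 6
h = (b - a)/n = 0.416667

Trapezoidal rule: (h/2)[f(x₀) + 2f(x₁) + 2f(x₂) + ... + f(xₙ)]

x_0 = 0.5000, f(x_0) = 0.800000, coefficient = 1
x_1 = 0.9167, f(x_1) = 0.543396, coefficient = 2
x_2 = 1.3333, f(x_2) = 0.360000, coefficient = 2
x_3 = 1.7500, f(x_3) = 0.246154, coefficient = 2
x_4 = 2.1667, f(x_4) = 0.175610, coefficient = 2
x_5 = 2.5833, f(x_5) = 0.130317, coefficient = 2
x_6 = 3.0000, f(x_6) = 0.100000, coefficient = 1

I ≈ (0.416667/2) × 3.810953 = 0.793949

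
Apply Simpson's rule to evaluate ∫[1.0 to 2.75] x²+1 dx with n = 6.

f(x) = x²+1
a = 1.0, b = 2.75, n = 6
h = (b - a)/n = 0.291667

Simpson's rule: (h/3)[f(x₀) + 4f(x₁) + 2f(x₂) + ... + f(xₙ)]

x_0 = 1.0000, f(x_0) = 2.000000, coefficient = 1
x_1 = 1.2917, f(x_1) = 2.668403, coefficient = 4
x_2 = 1.5833, f(x_2) = 3.506944, coefficient = 2
x_3 = 1.8750, f(x_3) = 4.515625, coefficient = 4
x_4 = 2.1667, f(x_4) = 5.694444, coefficient = 2
x_5 = 2.4583, f(x_5) = 7.043403, coefficient = 4
x_6 = 2.7500, f(x_6) = 8.562500, coefficient = 1

I ≈ (0.291667/3) × 85.875000 = 8.348958
Exact value: 8.348958
Error: 0.000000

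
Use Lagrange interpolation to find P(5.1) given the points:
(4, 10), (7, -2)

Lagrange interpolation formula:
P(x) = Σ yᵢ × Lᵢ(x)
where Lᵢ(x) = Π_{j≠i} (x - xⱼ)/(xᵢ - xⱼ)

L_0(5.1) = (5.1 - 7)/(4 - 7) = 0.633333
L_1(5.1) = (5.1 - 4)/(7 - 4) = 0.366667

P(5.1) = 10×L_0(5.1) + (-2)×L_1(5.1)
P(5.1) = 5.600000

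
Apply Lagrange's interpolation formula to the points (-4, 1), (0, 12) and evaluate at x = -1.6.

Lagrange interpolation formula:
P(x) = Σ yᵢ × Lᵢ(x)
where Lᵢ(x) = Π_{j≠i} (x - xⱼ)/(xᵢ - xⱼ)

L_0(-1.6) = (-1.6 - 0)/(-4 - 0) = 0.400000
L_1(-1.6) = (-1.6 - (-4))/(0 - (-4)) = 0.600000

P(-1.6) = 1×L_0(-1.6) + 12×L_1(-1.6)
P(-1.6) = 7.600000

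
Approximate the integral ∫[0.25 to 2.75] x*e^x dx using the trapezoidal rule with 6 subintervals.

f(x) = x*e^x
a = 0.25, b = 2.75, n = 6
h = (b - a)/n = 0.416667

Trapezoidal rule: (h/2)[f(x₀) + 2f(x₁) + 2f(x₂) + ... + f(xₙ)]

x_0 = 0.2500, f(x_0) = 0.321006, coefficient = 1
x_1 = 0.6667, f(x_1) = 1.298489, coefficient = 2
x_2 = 1.0833, f(x_2) = 3.200721, coefficient = 2
x_3 = 1.5000, f(x_3) = 6.722534, coefficient = 2
x_4 = 1.9167, f(x_4) = 13.029998, coefficient = 2
x_5 = 2.3333, f(x_5) = 24.061937, coefficient = 2
x_6 = 2.7500, f(x_6) = 43.017238, coefficient = 1

I ≈ (0.416667/2) × 139.965600 = 29.159500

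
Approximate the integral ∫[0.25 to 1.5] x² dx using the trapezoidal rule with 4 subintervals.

f(x) = x²
a = 0.25, b = 1.5, n = 4
h = (b - a)/n = 0.312500

Trapezoidal rule: (h/2)[f(x₀) + 2f(x₁) + 2f(x₂) + ... + f(xₙ)]

x_0 = 0.2500, f(x_0) = 0.062500, coefficient = 1
x_1 = 0.5625, f(x_1) = 0.316406, coefficient = 2
x_2 = 0.8750, f(x_2) = 0.765625, coefficient = 2
x_3 = 1.1875, f(x_3) = 1.410156, coefficient = 2
x_4 = 1.5000, f(x_4) = 2.250000, coefficient = 1

I ≈ (0.312500/2) × 7.296875 = 1.140137
Exact value: 1.119792
Error: 0.020345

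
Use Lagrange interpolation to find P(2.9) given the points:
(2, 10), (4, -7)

Lagrange interpolation formula:
P(x) = Σ yᵢ × Lᵢ(x)
where Lᵢ(x) = Π_{j≠i} (x - xⱼ)/(xᵢ - xⱼ)

L_0(2.9) = (2.9 - 4)/(2 - 4) = 0.550000
L_1(2.9) = (2.9 - 2)/(4 - 2) = 0.450000

P(2.9) = 10×L_0(2.9) + (-7)×L_1(2.9)
P(2.9) = 2.350000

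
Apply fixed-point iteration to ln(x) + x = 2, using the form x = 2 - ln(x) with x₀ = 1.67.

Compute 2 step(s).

Equation: ln(x) + x = 2
Fixed-point form: x = 2 - ln(x)
x₀ = 1.67

x_1 = g(1.670000) = 1.487176
x_2 = g(1.487176) = 1.603121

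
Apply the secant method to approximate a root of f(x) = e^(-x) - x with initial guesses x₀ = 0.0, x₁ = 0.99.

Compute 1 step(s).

f(x) = e^(-x) - x
x₀ = 0.0, x₁ = 0.99

Secant formula: x_{n+1} = x_n - f(x_n)(x_n - x_{n-1})/(f(x_n) - f(x_{n-1}))

Iteration 1:
  f(0.000000) = 1.000000
  f(0.990000) = -0.618423
  x_2 = 0.990000 - (-0.618423)×(0.990000 - 0.000000)/(-0.618423 - 1.000000)
       = 0.611706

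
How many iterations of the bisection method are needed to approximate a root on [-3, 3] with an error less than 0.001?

We need (b-a)/2^n ≤ 0.001
(3 - (-3))/2^n ≤ 0.001
6/2^n ≤ 0.001
2^n ≥ 6000
n ≥ log₂(6000) = 12.55
n ≥ 13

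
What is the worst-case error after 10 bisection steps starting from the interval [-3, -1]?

Bisection error bound: |error| ≤ (b-a)/2^n
|error| ≤ (-1 - (-3))/2^10 = 2/2^10
|error| ≤ 0.0019531250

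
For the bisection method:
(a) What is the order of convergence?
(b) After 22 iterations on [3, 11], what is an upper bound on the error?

(a) Bisection has linear (order 1) convergence; the error is halved each step.

(b) Error bound = (b-a)/2^n = (11 - 3)/2^{22}
    = 8/2^{22}

(a) 1 (linear); (b) error ≤ 1.91e-06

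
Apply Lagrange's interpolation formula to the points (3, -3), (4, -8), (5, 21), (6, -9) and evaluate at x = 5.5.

Lagrange interpolation formula:
P(x) = Σ yᵢ × Lᵢ(x)
where Lᵢ(x) = Π_{j≠i} (x - xⱼ)/(xᵢ - xⱼ)

L_0(5.5) = (5.5 - 4)/(3 - 4) × (5.5 - 5)/(3 - 5) × (5.5 - 6)/(3 - 6) = 0.062500
L_1(5.5) = (5.5 - 3)/(4 - 3) × (5.5 - 5)/(4 - 5) × (5.5 - 6)/(4 - 6) = -0.312500
L_2(5.5) = (5.5 - 3)/(5 - 3) × (5.5 - 4)/(5 - 4) × (5.5 - 6)/(5 - 6) = 0.937500
L_3(5.5) = (5.5 - 3)/(6 - 3) × (5.5 - 4)/(6 - 4) × (5.5 - 5)/(6 - 5) = 0.312500

P(5.5) = (-3)×L_0(5.5) + (-8)×L_1(5.5) + 21×L_2(5.5) + (-9)×L_3(5.5)
P(5.5) = 19.187500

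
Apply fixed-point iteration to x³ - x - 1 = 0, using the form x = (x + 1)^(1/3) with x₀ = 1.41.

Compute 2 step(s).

Equation: x³ - x - 1 = 0
Fixed-point form: x = (x + 1)^(1/3)
x₀ = 1.41

x_1 = g(1.410000) = 1.340723
x_2 = g(1.340723) = 1.327751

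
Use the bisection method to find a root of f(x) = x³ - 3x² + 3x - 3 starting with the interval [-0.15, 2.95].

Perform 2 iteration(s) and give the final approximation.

f(x) = x³ - 3x² + 3x - 3
Initial interval: [-0.15, 2.95]

Iteration 1:
  c_1 = (-0.150000 + 2.950000)/2 = 1.400000
  f(c_1) = f(1.400000) = -1.936000
  f(a) × f(c) ≥ 0, new interval: [1.400000, 2.950000]
Iteration 2:
  c_2 = (1.400000 + 2.950000)/2 = 2.175000
  f(c_2) = f(2.175000) = -0.377766
  f(a) × f(c) ≥ 0, new interval: [2.175000, 2.950000]

After 2 iteration(s), the approximation is c_2 = 2.175000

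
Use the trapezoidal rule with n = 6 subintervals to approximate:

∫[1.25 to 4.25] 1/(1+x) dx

f(x) = 1/(1+x)
a = 1.25, b = 4.25, n = 6
h = (b - a)/n = 0.500000

Trapezoidal rule: (h/2)[f(x₀) + 2f(x₁) + 2f(x₂) + ... + f(xₙ)]

x_0 = 1.2500, f(x_0) = 0.444444, coefficient = 1
x_1 = 1.7500, f(x_1) = 0.363636, coefficient = 2
x_2 = 2.2500, f(x_2) = 0.307692, coefficient = 2
x_3 = 2.7500, f(x_3) = 0.266667, coefficient = 2
x_4 = 3.2500, f(x_4) = 0.235294, coefficient = 2
x_5 = 3.7500, f(x_5) = 0.210526, coefficient = 2
x_6 = 4.2500, f(x_6) = 0.190476, coefficient = 1

I ≈ (0.500000/2) × 3.402552 = 0.850638
Exact value: 0.847298
Error: 0.003340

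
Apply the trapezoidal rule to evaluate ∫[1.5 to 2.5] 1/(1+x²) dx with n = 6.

f(x) = 1/(1+x²)
a = 1.5, b = 2.5, n = 6
h = (b - a)/n = 0.166667

Trapezoidal rule: (h/2)[f(x₀) + 2f(x₁) + 2f(x₂) + ... + f(xₙ)]

x_0 = 1.5000, f(x_0) = 0.307692, coefficient = 1
x_1 = 1.6667, f(x_1) = 0.264706, coefficient = 2
x_2 = 1.8333, f(x_2) = 0.229299, coefficient = 2
x_3 = 2.0000, f(x_3) = 0.200000, coefficient = 2
x_4 = 2.1667, f(x_4) = 0.175610, coefficient = 2
x_5 = 2.3333, f(x_5) = 0.155172, coefficient = 2
x_6 = 2.5000, f(x_6) = 0.137931, coefficient = 1

I ≈ (0.166667/2) × 2.495198 = 0.207933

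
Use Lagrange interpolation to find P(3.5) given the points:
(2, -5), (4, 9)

Lagrange interpolation formula:
P(x) = Σ yᵢ × Lᵢ(x)
where Lᵢ(x) = Π_{j≠i} (x - xⱼ)/(xᵢ - xⱼ)

L_0(3.5) = (3.5 - 4)/(2 - 4) = 0.250000
L_1(3.5) = (3.5 - 2)/(4 - 2) = 0.750000

P(3.5) = (-5)×L_0(3.5) + 9×L_1(3.5)
P(3.5) = 5.500000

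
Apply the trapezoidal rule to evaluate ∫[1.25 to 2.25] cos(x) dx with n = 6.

f(x) = cos(x)
a = 1.25, b = 2.25, n = 6
h = (b - a)/n = 0.166667

Trapezoidal rule: (h/2)[f(x₀) + 2f(x₁) + 2f(x₂) + ... + f(xₙ)]

x_0 = 1.2500, f(x_0) = 0.315322, coefficient = 1
x_1 = 1.4167, f(x_1) = 0.153520, coefficient = 2
x_2 = 1.5833, f(x_2) = -0.012537, coefficient = 2
x_3 = 1.7500, f(x_3) = -0.178246, coefficient = 2
x_4 = 1.9167, f(x_4) = -0.339016, coefficient = 2
x_5 = 2.0833, f(x_5) = -0.490390, coefficient = 2
x_6 = 2.2500, f(x_6) = -0.628174, coefficient = 1

I ≈ (0.166667/2) × -2.046187 = -0.170516
Exact value: -0.170911
Error: 0.000396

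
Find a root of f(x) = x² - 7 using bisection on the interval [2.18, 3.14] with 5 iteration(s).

f(x) = x² - 7
Initial interval: [2.18, 3.14]

Iteration 1:
  c_1 = (2.180000 + 3.140000)/2 = 2.660000
  f(c_1) = f(2.660000) = 0.075600
  f(a) × f(c) < 0, new interval: [2.180000, 2.660000]
Iteration 2:
  c_2 = (2.180000 + 2.660000)/2 = 2.420000
  f(c_2) = f(2.420000) = -1.143600
  f(a) × f(c) ≥ 0, new interval: [2.420000, 2.660000]
Iteration 3:
  c_3 = (2.420000 + 2.660000)/2 = 2.540000
  f(c_3) = f(2.540000) = -0.548400
  f(a) × f(c) ≥ 0, new interval: [2.540000, 2.660000]
Iteration 4:
  c_4 = (2.540000 + 2.660000)/2 = 2.600000
  f(c_4) = f(2.600000) = -0.240000
  f(a) × f(c) ≥ 0, new interval: [2.600000, 2.660000]
Iteration 5:
  c_5 = (2.600000 + 2.660000)/2 = 2.630000
  f(c_5) = f(2.630000) = -0.083100
  f(a) × f(c) ≥ 0, new interval: [2.630000, 2.660000]

After 5 iteration(s), the approximation is c_5 = 2.630000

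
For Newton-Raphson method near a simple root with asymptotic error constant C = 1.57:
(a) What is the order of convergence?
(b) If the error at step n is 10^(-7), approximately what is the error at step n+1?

(a) Newton-Raphson has quadratic (order 2) convergence near simple roots.
    This means |e_{n+1}| ≈ C|e_n|².

(b) With |e_n| = 10^(-7) and C = 1.57:
    |e_{n+1}| ≈ 1.57 × (10^(-7))² = 1.57 × 10^(-14)

(a) 2 (quadratic); (b) |e_{n+1}| ≈ 1.570e-14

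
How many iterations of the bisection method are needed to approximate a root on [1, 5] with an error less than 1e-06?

We need (b-a)/2^n ≤ 1e-06
(5 - 1)/2^n ≤ 1e-06
4/2^n ≤ 1e-06
2^n ≥ 4000000
n ≥ log₂(4000000) = 21.93
n ≥ 22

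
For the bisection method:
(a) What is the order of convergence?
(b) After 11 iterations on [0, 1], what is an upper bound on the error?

(a) Bisection has linear (order 1) convergence; the error is halved each step.

(b) Error bound = (b-a)/2^n = (1 - 0)/2^{11}
    = 1/2^{11}

(a) 1 (linear); (b) error ≤ 4.88e-04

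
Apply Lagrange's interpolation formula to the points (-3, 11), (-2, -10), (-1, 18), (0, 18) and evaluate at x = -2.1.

Lagrange interpolation formula:
P(x) = Σ yᵢ × Lᵢ(x)
where Lᵢ(x) = Π_{j≠i} (x - xⱼ)/(xᵢ - xⱼ)

L_0(-2.1) = (-2.1 - (-2))/(-3 - (-2)) × (-2.1 - (-1))/(-3 - (-1)) × (-2.1 - 0)/(-3 - 0) = 0.038500
L_1(-2.1) = (-2.1 - (-3))/(-2 - (-3)) × (-2.1 - (-1))/(-2 - (-1)) × (-2.1 - 0)/(-2 - 0) = 1.039500
L_2(-2.1) = (-2.1 - (-3))/(-1 - (-3)) × (-2.1 - (-2))/(-1 - (-2)) × (-2.1 - 0)/(-1 - 0) = -0.094500
L_3(-2.1) = (-2.1 - (-3))/(0 - (-3)) × (-2.1 - (-2))/(0 - (-2)) × (-2.1 - (-1))/(0 - (-1)) = 0.016500

P(-2.1) = 11×L_0(-2.1) + (-10)×L_1(-2.1) + 18×L_2(-2.1) + 18×L_3(-2.1)
P(-2.1) = -11.375500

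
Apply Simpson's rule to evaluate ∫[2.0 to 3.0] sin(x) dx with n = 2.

f(x) = sin(x)
a = 2.0, b = 3.0, n = 2
h = (b - a)/n = 0.500000

Simpson's rule: (h/3)[f(x₀) + 4f(x₁) + 2f(x₂) + ... + f(xₙ)]

x_0 = 2.0000, f(x_0) = 0.909297, coefficient = 1
x_1 = 2.5000, f(x_1) = 0.598472, coefficient = 4
x_2 = 3.0000, f(x_2) = 0.141120, coefficient = 1

I ≈ (0.500000/3) × 3.444306 = 0.574051
Exact value: 0.573846
Error: 0.000205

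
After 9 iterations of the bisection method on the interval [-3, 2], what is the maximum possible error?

Bisection error bound: |error| ≤ (b-a)/2^n
|error| ≤ (2 - (-3))/2^9 = 5/2^9
|error| ≤ 0.0097656250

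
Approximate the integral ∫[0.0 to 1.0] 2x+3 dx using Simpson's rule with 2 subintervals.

f(x) = 2x+3
a = 0.0, b = 1.0, n = 2
h = (b - a)/n = 0.500000

Simpson's rule: (h/3)[f(x₀) + 4f(x₁) + 2f(x₂) + ... + f(xₙ)]

x_0 = 0.0000, f(x_0) = 3.000000, coefficient = 1
x_1 = 0.5000, f(x_1) = 4.000000, coefficient = 4
x_2 = 1.0000, f(x_2) = 5.000000, coefficient = 1

I ≈ (0.500000/3) × 24.000000 = 4.000000
Exact value: 4.000000
Error: 0.000000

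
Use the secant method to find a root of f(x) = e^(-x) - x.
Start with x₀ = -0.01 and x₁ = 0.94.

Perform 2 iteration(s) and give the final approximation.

f(x) = e^(-x) - x
x₀ = -0.01, x₁ = 0.94

Secant formula: x_{n+1} = x_n - f(x_n)(x_n - x_{n-1})/(f(x_n) - f(x_{n-1}))

Iteration 1:
  f(-0.010000) = 1.020050
  f(0.940000) = -0.549372
  x_2 = 0.940000 - (-0.549372)×(0.940000 - (-0.010000))/(-0.549372 - 1.020050)
       = 0.607455
Iteration 2:
  f(0.940000) = -0.549372
  f(0.607455) = -0.062720
  x_3 = 0.607455 - (-0.062720)×(0.607455 - 0.940000)/(-0.062720 - (-0.549372))
       = 0.564597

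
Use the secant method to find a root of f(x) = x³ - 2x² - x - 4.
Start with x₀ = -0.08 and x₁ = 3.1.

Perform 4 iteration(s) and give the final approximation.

f(x) = x³ - 2x² - x - 4
x₀ = -0.08, x₁ = 3.1

Secant formula: x_{n+1} = x_n - f(x_n)(x_n - x_{n-1})/(f(x_n) - f(x_{n-1}))

Iteration 1:
  f(-0.080000) = -3.933312
  f(3.100000) = 3.471000
  x_2 = 3.100000 - 3.471000×(3.100000 - (-0.080000))/(3.471000 - (-3.933312))
       = 1.609277
Iteration 2:
  f(3.100000) = 3.471000
  f(1.609277) = -6.621161
  x_3 = 1.609277 - (-6.621161)×(1.609277 - 3.100000)/(-6.621161 - 3.471000)
       = 2.587295
Iteration 3:
  f(1.609277) = -6.621161
  f(2.587295) = -2.655885
  x_4 = 2.587295 - (-2.655885)×(2.587295 - 1.609277)/(-2.655885 - (-6.621161))
       = 3.242358
Iteration 4:
  f(2.587295) = -2.655885
  f(3.242358) = 5.818409
  x_5 = 3.242358 - 5.818409×(3.242358 - 2.587295)/(5.818409 - (-2.655885))
       = 2.792595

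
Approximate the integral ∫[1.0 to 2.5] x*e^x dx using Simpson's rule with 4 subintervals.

f(x) = x*e^x
a = 1.0, b = 2.5, n = 4
h = (b - a)/n = 0.375000

Simpson's rule: (h/3)[f(x₀) + 4f(x₁) + 2f(x₂) + ... + f(xₙ)]

x_0 = 1.0000, f(x_0) = 2.718282, coefficient = 1
x_1 = 1.3750, f(x_1) = 5.438230, coefficient = 4
x_2 = 1.7500, f(x_2) = 10.070555, coefficient = 2
x_3 = 2.1250, f(x_3) = 17.792407, coefficient = 4
x_4 = 2.5000, f(x_4) = 30.456235, coefficient = 1

I ≈ (0.375000/3) × 146.238177 = 18.279772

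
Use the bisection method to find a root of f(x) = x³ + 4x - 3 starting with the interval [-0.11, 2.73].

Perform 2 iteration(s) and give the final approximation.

f(x) = x³ + 4x - 3
Initial interval: [-0.11, 2.73]

Iteration 1:
  c_1 = (-0.110000 + 2.730000)/2 = 1.310000
  f(c_1) = f(1.310000) = 4.488091
  f(a) × f(c) < 0, new interval: [-0.110000, 1.310000]
Iteration 2:
  c_2 = (-0.110000 + 1.310000)/2 = 0.600000
  f(c_2) = f(0.600000) = -0.384000
  f(a) × f(c) ≥ 0, new interval: [0.600000, 1.310000]

After 2 iteration(s), the approximation is c_2 = 0.600000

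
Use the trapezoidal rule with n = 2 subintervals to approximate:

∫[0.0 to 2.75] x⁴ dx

f(x) = x⁴
a = 0.0, b = 2.75, n = 2
h = (b - a)/n = 1.375000

Trapezoidal rule: (h/2)[f(x₀) + 2f(x₁) + 2f(x₂) + ... + f(xₙ)]

x_0 = 0.0000, f(x_0) = 0.000000, coefficient = 1
x_1 = 1.3750, f(x_1) = 3.574463, coefficient = 2
x_2 = 2.7500, f(x_2) = 57.191406, coefficient = 1

I ≈ (1.375000/2) × 64.340332 = 44.233978
Exact value: 31.455273
Error: 12.778705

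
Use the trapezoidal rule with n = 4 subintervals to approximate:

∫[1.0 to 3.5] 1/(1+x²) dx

f(x) = 1/(1+x²)
a = 1.0, b = 3.5, n = 4
h = (b - a)/n = 0.625000

Trapezoidal rule: (h/2)[f(x₀) + 2f(x₁) + 2f(x₂) + ... + f(xₙ)]

x_0 = 1.0000, f(x_0) = 0.500000, coefficient = 1
x_1 = 1.6250, f(x_1) = 0.274678, coefficient = 2
x_2 = 2.2500, f(x_2) = 0.164948, coefficient = 2
x_3 = 2.8750, f(x_3) = 0.107926, coefficient = 2
x_4 = 3.5000, f(x_4) = 0.075472, coefficient = 1

I ≈ (0.625000/2) × 1.670576 = 0.522055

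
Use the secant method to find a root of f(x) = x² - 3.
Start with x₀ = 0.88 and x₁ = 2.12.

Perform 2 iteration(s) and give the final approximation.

f(x) = x² - 3
x₀ = 0.88, x₁ = 2.12

Secant formula: x_{n+1} = x_n - f(x_n)(x_n - x_{n-1})/(f(x_n) - f(x_{n-1}))

Iteration 1:
  f(0.880000) = -2.225600
  f(2.120000) = 1.494400
  x_2 = 2.120000 - 1.494400×(2.120000 - 0.880000)/(1.494400 - (-2.225600))
       = 1.621867
Iteration 2:
  f(2.120000) = 1.494400
  f(1.621867) = -0.369549
  x_3 = 1.621867 - (-0.369549)×(1.621867 - 2.120000)/(-0.369549 - 1.494400)
       = 1.720627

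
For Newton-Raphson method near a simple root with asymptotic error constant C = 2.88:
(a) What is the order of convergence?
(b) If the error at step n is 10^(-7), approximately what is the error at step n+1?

(a) Newton-Raphson has quadratic (order 2) convergence near simple roots.
    This means |e_{n+1}| ≈ C|e_n|².

(b) With |e_n| = 10^(-7) and C = 2.88:
    |e_{n+1}| ≈ 2.88 × (10^(-7))² = 2.88 × 10^(-14)

(a) 2 (quadratic); (b) |e_{n+1}| ≈ 2.880e-14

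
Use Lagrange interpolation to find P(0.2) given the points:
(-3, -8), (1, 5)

Lagrange interpolation formula:
P(x) = Σ yᵢ × Lᵢ(x)
where Lᵢ(x) = Π_{j≠i} (x - xⱼ)/(xᵢ - xⱼ)

L_0(0.2) = (0.2 - 1)/(-3 - 1) = 0.200000
L_1(0.2) = (0.2 - (-3))/(1 - (-3)) = 0.800000

P(0.2) = (-8)×L_0(0.2) + 5×L_1(0.2)
P(0.2) = 2.400000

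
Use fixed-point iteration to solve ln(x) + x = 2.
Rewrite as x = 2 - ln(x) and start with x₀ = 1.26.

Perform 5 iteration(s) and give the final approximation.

Equation: ln(x) + x = 2
Fixed-point form: x = 2 - ln(x)
x₀ = 1.26

x_1 = g(1.260000) = 1.768888
x_2 = g(1.768888) = 1.429649
x_3 = g(1.429649) = 1.642571
x_4 = g(1.642571) = 1.503737
x_5 = g(1.503737) = 1.592047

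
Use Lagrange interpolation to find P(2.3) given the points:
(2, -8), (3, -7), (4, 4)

Lagrange interpolation formula:
P(x) = Σ yᵢ × Lᵢ(x)
where Lᵢ(x) = Π_{j≠i} (x - xⱼ)/(xᵢ - xⱼ)

L_0(2.3) = (2.3 - 3)/(2 - 3) × (2.3 - 4)/(2 - 4) = 0.595000
L_1(2.3) = (2.3 - 2)/(3 - 2) × (2.3 - 4)/(3 - 4) = 0.510000
L_2(2.3) = (2.3 - 2)/(4 - 2) × (2.3 - 3)/(4 - 3) = -0.105000

P(2.3) = (-8)×L_0(2.3) + (-7)×L_1(2.3) + 4×L_2(2.3)
P(2.3) = -8.750000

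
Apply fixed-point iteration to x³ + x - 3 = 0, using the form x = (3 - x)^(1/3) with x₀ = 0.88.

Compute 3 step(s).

Equation: x³ + x - 3 = 0
Fixed-point form: x = (3 - x)^(1/3)
x₀ = 0.88

x_1 = g(0.880000) = 1.284632
x_2 = g(1.284632) = 1.197069
x_3 = g(1.197069) = 1.217100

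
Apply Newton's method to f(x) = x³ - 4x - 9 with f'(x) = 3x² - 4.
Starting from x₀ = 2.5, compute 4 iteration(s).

f(x) = x³ - 4x - 9
f'(x) = 3x² - 4
x₀ = 2.5

Newton-Raphson formula: x_{n+1} = x_n - f(x_n)/f'(x_n)

Iteration 1:
  f(2.500000) = -3.375000
  f'(2.500000) = 14.750000
  x_1 = 2.500000 - (-3.375000)/14.750000 = 2.728814
Iteration 2:
  f(2.728814) = 0.404647
  f'(2.728814) = 18.339270
  x_2 = 2.728814 - 0.404647/18.339270 = 2.706749
Iteration 3:
  f(2.706749) = 0.003975
  f'(2.706749) = 17.979471
  x_3 = 2.706749 - 0.003975/17.979471 = 2.706528
Iteration 4:
  f(2.706528) = 0.000000
  f'(2.706528) = 17.975881
  x_4 = 2.706528 - 0.000000/17.975881 = 2.706528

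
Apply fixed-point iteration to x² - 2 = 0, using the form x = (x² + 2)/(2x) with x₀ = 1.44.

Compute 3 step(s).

Equation: x² - 2 = 0
Fixed-point form: x = (x² + 2)/(2x)
x₀ = 1.44

x_1 = g(1.440000) = 1.414444
x_2 = g(1.414444) = 1.414214
x_3 = g(1.414214) = 1.414214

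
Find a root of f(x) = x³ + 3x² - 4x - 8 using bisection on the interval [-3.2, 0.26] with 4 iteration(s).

f(x) = x³ + 3x² - 4x - 8
Initial interval: [-3.2, 0.26]

Iteration 1:
  c_1 = (-3.200000 + 0.260000)/2 = -1.470000
  f(c_1) = f(-1.470000) = 1.186177
  f(a) × f(c) ≥ 0, new interval: [-1.470000, 0.260000]
Iteration 2:
  c_2 = (-1.470000 + 0.260000)/2 = -0.605000
  f(c_2) = f(-0.605000) = -4.703370
  f(a) × f(c) < 0, new interval: [-1.470000, -0.605000]
Iteration 3:
  c_3 = (-1.470000 + (-0.605000))/2 = -1.037500
  f(c_3) = f(-1.037500) = -1.737553
  f(a) × f(c) < 0, new interval: [-1.470000, -1.037500]
Iteration 4:
  c_4 = (-1.470000 + (-1.037500))/2 = -1.253750
  f(c_4) = f(-1.253750) = -0.240089
  f(a) × f(c) < 0, new interval: [-1.470000, -1.253750]

After 4 iteration(s), the approximation is c_4 = -1.253750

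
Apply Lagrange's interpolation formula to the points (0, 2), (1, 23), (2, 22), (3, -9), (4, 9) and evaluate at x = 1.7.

Lagrange interpolation formula:
P(x) = Σ yᵢ × Lᵢ(x)
where Lᵢ(x) = Π_{j≠i} (x - xⱼ)/(xᵢ - xⱼ)

L_0(1.7) = (1.7 - 1)/(0 - 1) × (1.7 - 2)/(0 - 2) × (1.7 - 3)/(0 - 3) × (1.7 - 4)/(0 - 4) = -0.026163
L_1(1.7) = (1.7 - 0)/(1 - 0) × (1.7 - 2)/(1 - 2) × (1.7 - 3)/(1 - 3) × (1.7 - 4)/(1 - 4) = 0.254150
L_2(1.7) = (1.7 - 0)/(2 - 0) × (1.7 - 1)/(2 - 1) × (1.7 - 3)/(2 - 3) × (1.7 - 4)/(2 - 4) = 0.889525
L_3(1.7) = (1.7 - 0)/(3 - 0) × (1.7 - 1)/(3 - 1) × (1.7 - 2)/(3 - 2) × (1.7 - 4)/(3 - 4) = -0.136850
L_4(1.7) = (1.7 - 0)/(4 - 0) × (1.7 - 1)/(4 - 1) × (1.7 - 2)/(4 - 2) × (1.7 - 3)/(4 - 3) = 0.019338

P(1.7) = 2×L_0(1.7) + 23×L_1(1.7) + 22×L_2(1.7) + (-9)×L_3(1.7) + 9×L_4(1.7)
P(1.7) = 26.768362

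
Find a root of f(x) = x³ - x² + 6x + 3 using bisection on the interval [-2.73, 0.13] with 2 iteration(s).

f(x) = x³ - x² + 6x + 3
Initial interval: [-2.73, 0.13]

Iteration 1:
  c_1 = (-2.730000 + 0.130000)/2 = -1.300000
  f(c_1) = f(-1.300000) = -8.687000
  f(a) × f(c) ≥ 0, new interval: [-1.300000, 0.130000]
Iteration 2:
  c_2 = (-1.300000 + 0.130000)/2 = -0.585000
  f(c_2) = f(-0.585000) = -1.052427
  f(a) × f(c) ≥ 0, new interval: [-0.585000, 0.130000]

After 2 iteration(s), the approximation is c_2 = -0.585000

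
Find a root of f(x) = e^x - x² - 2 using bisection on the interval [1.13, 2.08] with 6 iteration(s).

f(x) = e^x - x² - 2
Initial interval: [1.13, 2.08]

Iteration 1:
  c_1 = (1.130000 + 2.080000)/2 = 1.605000
  f(c_1) = f(1.605000) = 0.401835
  f(a) × f(c) < 0, new interval: [1.130000, 1.605000]
Iteration 2:
  c_2 = (1.130000 + 1.605000)/2 = 1.367500
  f(c_2) = f(1.367500) = 0.055468
  f(a) × f(c) < 0, new interval: [1.130000, 1.367500]
Iteration 3:
  c_3 = (1.130000 + 1.367500)/2 = 1.248750
  f(c_3) = f(1.248750) = -0.073394
  f(a) × f(c) ≥ 0, new interval: [1.248750, 1.367500]
Iteration 4:
  c_4 = (1.248750 + 1.367500)/2 = 1.308125
  f(c_4) = f(1.308125) = -0.011960
  f(a) × f(c) ≥ 0, new interval: [1.308125, 1.367500]
Iteration 5:
  c_5 = (1.308125 + 1.367500)/2 = 1.337813
  f(c_5) = f(1.337813) = 0.020956
  f(a) × f(c) < 0, new interval: [1.308125, 1.337813]
Iteration 6:
  c_6 = (1.308125 + 1.337813)/2 = 1.322969
  f(c_6) = f(1.322969) = 0.004305
  f(a) × f(c) < 0, new interval: [1.308125, 1.322969]

After 6 iteration(s), the approximation is c_6 = 1.322969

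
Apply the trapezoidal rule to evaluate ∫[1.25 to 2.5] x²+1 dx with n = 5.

f(x) = x²+1
a = 1.25, b = 2.5, n = 5
h = (b - a)/n = 0.250000

Trapezoidal rule: (h/2)[f(x₀) + 2f(x₁) + 2f(x₂) + ... + f(xₙ)]

x_0 = 1.2500, f(x_0) = 2.562500, coefficient = 1
x_1 = 1.5000, f(x_1) = 3.250000, coefficient = 2
x_2 = 1.7500, f(x_2) = 4.062500, coefficient = 2
x_3 = 2.0000, f(x_3) = 5.000000, coefficient = 2
x_4 = 2.2500, f(x_4) = 6.062500, coefficient = 2
x_5 = 2.5000, f(x_5) = 7.250000, coefficient = 1

I ≈ (0.250000/2) × 46.562500 = 5.820312
Exact value: 5.807292
Error: 0.013021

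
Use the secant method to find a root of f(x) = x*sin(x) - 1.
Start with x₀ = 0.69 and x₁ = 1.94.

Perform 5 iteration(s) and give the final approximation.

f(x) = x*sin(x) - 1
x₀ = 0.69, x₁ = 1.94

Secant formula: x_{n+1} = x_n - f(x_n)(x_n - x_{n-1})/(f(x_n) - f(x_{n-1}))

Iteration 1:
  f(0.690000) = -0.560789
  f(1.940000) = 0.809273
  x_2 = 1.940000 - 0.809273×(1.940000 - 0.690000)/(0.809273 - (-0.560789))
       = 1.201646
Iteration 2:
  f(1.940000) = 0.809273
  f(1.201646) = 0.120696
  x_3 = 1.201646 - 0.120696×(1.201646 - 1.940000)/(0.120696 - 0.809273)
       = 1.072225
Iteration 3:
  f(1.201646) = 0.120696
  f(1.072225) = -0.058301
  x_4 = 1.072225 - (-0.058301)×(1.072225 - 1.201646)/(-0.058301 - 0.120696)
       = 1.114378
Iteration 4:
  f(1.072225) = -0.058301
  f(1.114378) = 0.000307
  x_5 = 1.114378 - 0.000307×(1.114378 - 1.072225)/(0.000307 - (-0.058301))
       = 1.114157
Iteration 5:
  f(1.114378) = 0.000307
  f(1.114157) = 0.000000
  x_6 = 1.114157 - 0.000000×(1.114157 - 1.114378)/(0.000000 - 0.000307)
       = 1.114157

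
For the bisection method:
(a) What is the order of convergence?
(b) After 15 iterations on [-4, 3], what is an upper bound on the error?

(a) Bisection has linear (order 1) convergence; the error is halved each step.

(b) Error bound = (b-a)/2^n = (3 - (-4))/2^{15}
    = 7/2^{15}

(a) 1 (linear); (b) error ≤ 2.14e-04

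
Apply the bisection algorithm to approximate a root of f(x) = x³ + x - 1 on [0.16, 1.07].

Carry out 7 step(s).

f(x) = x³ + x - 1
Initial interval: [0.16, 1.07]

Iteration 1:
  c_1 = (0.160000 + 1.070000)/2 = 0.615000
  f(c_1) = f(0.615000) = -0.152392
  f(a) × f(c) ≥ 0, new interval: [0.615000, 1.070000]
Iteration 2:
  c_2 = (0.615000 + 1.070000)/2 = 0.842500
  f(c_2) = f(0.842500) = 0.440512
  f(a) × f(c) < 0, new interval: [0.615000, 0.842500]
Iteration 3:
  c_3 = (0.615000 + 0.842500)/2 = 0.728750
  f(c_3) = f(0.728750) = 0.115772
  f(a) × f(c) < 0, new interval: [0.615000, 0.728750]
Iteration 4:
  c_4 = (0.615000 + 0.728750)/2 = 0.671875
  f(c_4) = f(0.671875) = -0.024830
  f(a) × f(c) ≥ 0, new interval: [0.671875, 0.728750]
Iteration 5:
  c_5 = (0.671875 + 0.728750)/2 = 0.700313
  f(c_5) = f(0.700313) = 0.043772
  f(a) × f(c) < 0, new interval: [0.671875, 0.700313]
Iteration 6:
  c_6 = (0.671875 + 0.700313)/2 = 0.686094
  f(c_6) = f(0.686094) = 0.009055
  f(a) × f(c) < 0, new interval: [0.671875, 0.686094]
Iteration 7:
  c_7 = (0.671875 + 0.686094)/2 = 0.678984
  f(c_7) = f(0.678984) = -0.007990
  f(a) × f(c) ≥ 0, new interval: [0.678984, 0.686094]

After 7 iteration(s), the approximation is c_7 = 0.678984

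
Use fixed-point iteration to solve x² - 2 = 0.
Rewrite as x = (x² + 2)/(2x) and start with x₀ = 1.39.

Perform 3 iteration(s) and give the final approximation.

Equation: x² - 2 = 0
Fixed-point form: x = (x² + 2)/(2x)
x₀ = 1.39

x_1 = g(1.390000) = 1.414424
x_2 = g(1.414424) = 1.414214
x_3 = g(1.414214) = 1.414214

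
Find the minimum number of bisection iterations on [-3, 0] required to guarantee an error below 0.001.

We need (b-a)/2^n ≤ 0.001
(0 - (-3))/2^n ≤ 0.001
3/2^n ≤ 0.001
2^n ≥ 3000
n ≥ log₂(3000) = 11.55
n ≥ 12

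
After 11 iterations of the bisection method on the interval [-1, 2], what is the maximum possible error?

Bisection error bound: |error| ≤ (b-a)/2^n
|error| ≤ (2 - (-1))/2^11 = 3/2^11
|error| ≤ 0.0014648438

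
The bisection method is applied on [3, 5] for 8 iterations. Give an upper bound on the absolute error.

Bisection error bound: |error| ≤ (b-a)/2^n
|error| ≤ (5 - 3)/2^8 = 2/2^8
|error| ≤ 0.0078125000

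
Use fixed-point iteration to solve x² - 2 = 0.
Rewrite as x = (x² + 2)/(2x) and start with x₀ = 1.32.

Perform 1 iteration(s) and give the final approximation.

Equation: x² - 2 = 0
Fixed-point form: x = (x² + 2)/(2x)
x₀ = 1.32

x_1 = g(1.320000) = 1.417576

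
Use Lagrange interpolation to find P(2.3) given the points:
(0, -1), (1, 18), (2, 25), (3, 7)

Lagrange interpolation formula:
P(x) = Σ yᵢ × Lᵢ(x)
where Lᵢ(x) = Π_{j≠i} (x - xⱼ)/(xᵢ - xⱼ)

L_0(2.3) = (2.3 - 1)/(0 - 1) × (2.3 - 2)/(0 - 2) × (2.3 - 3)/(0 - 3) = 0.045500
L_1(2.3) = (2.3 - 0)/(1 - 0) × (2.3 - 2)/(1 - 2) × (2.3 - 3)/(1 - 3) = -0.241500
L_2(2.3) = (2.3 - 0)/(2 - 0) × (2.3 - 1)/(2 - 1) × (2.3 - 3)/(2 - 3) = 1.046500
L_3(2.3) = (2.3 - 0)/(3 - 0) × (2.3 - 1)/(3 - 1) × (2.3 - 2)/(3 - 2) = 0.149500

P(2.3) = (-1)×L_0(2.3) + 18×L_1(2.3) + 25×L_2(2.3) + 7×L_3(2.3)
P(2.3) = 22.816500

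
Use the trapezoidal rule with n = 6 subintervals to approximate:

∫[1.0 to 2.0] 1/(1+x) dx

f(x) = 1/(1+x)
a = 1.0, b = 2.0, n = 6
h = (b - a)/n = 0.166667

Trapezoidal rule: (h/2)[f(x₀) + 2f(x₁) + 2f(x₂) + ... + f(xₙ)]

x_0 = 1.0000, f(x_0) = 0.500000, coefficient = 1
x_1 = 1.1667, f(x_1) = 0.461538, coefficient = 2
x_2 = 1.3333, f(x_2) = 0.428571, coefficient = 2
x_3 = 1.5000, f(x_3) = 0.400000, coefficient = 2
x_4 = 1.6667, f(x_4) = 0.375000, coefficient = 2
x_5 = 1.8333, f(x_5) = 0.352941, coefficient = 2
x_6 = 2.0000, f(x_6) = 0.333333, coefficient = 1

I ≈ (0.166667/2) × 4.869435 = 0.405786
Exact value: 0.405465
Error: 0.000321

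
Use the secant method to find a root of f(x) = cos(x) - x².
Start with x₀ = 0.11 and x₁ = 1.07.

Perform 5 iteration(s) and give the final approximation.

f(x) = cos(x) - x²
x₀ = 0.11, x₁ = 1.07

Secant formula: x_{n+1} = x_n - f(x_n)(x_n - x_{n-1})/(f(x_n) - f(x_{n-1}))

Iteration 1:
  f(0.110000) = 0.981856
  f(1.070000) = -0.664776
  x_2 = 1.070000 - (-0.664776)×(1.070000 - 0.110000)/(-0.664776 - 0.981856)
       = 0.682430
Iteration 2:
  f(1.070000) = -0.664776
  f(0.682430) = 0.310331
  x_3 = 0.682430 - 0.310331×(0.682430 - 1.070000)/(0.310331 - (-0.664776))
       = 0.805776
Iteration 3:
  f(0.682430) = 0.310331
  f(0.805776) = 0.043277
  x_4 = 0.805776 - 0.043277×(0.805776 - 0.682430)/(0.043277 - 0.310331)
       = 0.825764
Iteration 4:
  f(0.805776) = 0.043277
  f(0.825764) = -0.003892
  x_5 = 0.825764 - (-0.003892)×(0.825764 - 0.805776)/(-0.003892 - 0.043277)
       = 0.824115
Iteration 5:
  f(0.825764) = -0.003892
  f(0.824115) = 0.000041
  x_6 = 0.824115 - 0.000041×(0.824115 - 0.825764)/(0.000041 - (-0.003892))
       = 0.824132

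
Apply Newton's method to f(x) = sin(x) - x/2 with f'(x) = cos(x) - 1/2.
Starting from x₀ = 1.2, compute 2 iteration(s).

f(x) = sin(x) - x/2
f'(x) = cos(x) - 1/2
x₀ = 1.2

Newton-Raphson formula: x_{n+1} = x_n - f(x_n)/f'(x_n)

Iteration 1:
  f(1.200000) = 0.332039
  f'(1.200000) = -0.137642
  x_1 = 1.200000 - 0.332039/(-0.137642) = 3.612334
Iteration 2:
  f(3.612334) = -2.259714
  f'(3.612334) = -1.391232
  x_2 = 3.612334 - (-2.259714)/(-1.391232) = 1.988080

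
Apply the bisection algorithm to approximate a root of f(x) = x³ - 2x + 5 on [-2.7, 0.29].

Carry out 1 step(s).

f(x) = x³ - 2x + 5
Initial interval: [-2.7, 0.29]

Iteration 1:
  c_1 = (-2.700000 + 0.290000)/2 = -1.205000
  f(c_1) = f(-1.205000) = 5.660310
  f(a) × f(c) < 0, new interval: [-2.700000, -1.205000]

After 1 iteration(s), the approximation is c_1 = -1.205000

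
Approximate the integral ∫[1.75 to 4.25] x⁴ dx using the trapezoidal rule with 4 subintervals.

f(x) = x⁴
a = 1.75, b = 4.25, n = 4
h = (b - a)/n = 0.625000

Trapezoidal rule: (h/2)[f(x₀) + 2f(x₁) + 2f(x₂) + ... + f(xₙ)]

x_0 = 1.7500, f(x_0) = 9.378906, coefficient = 1
x_1 = 2.3750, f(x_1) = 31.816650, coefficient = 2
x_2 = 3.0000, f(x_2) = 81.000000, coefficient = 2
x_3 = 3.6250, f(x_3) = 172.676025, coefficient = 2
x_4 = 4.2500, f(x_4) = 326.253906, coefficient = 1

I ≈ (0.625000/2) × 906.618164 = 283.318176
Exact value: 274.033203
Error: 9.284973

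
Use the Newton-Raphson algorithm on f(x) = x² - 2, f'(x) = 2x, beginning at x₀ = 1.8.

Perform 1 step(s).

f(x) = x² - 2
f'(x) = 2x
x₀ = 1.8

Newton-Raphson formula: x_{n+1} = x_n - f(x_n)/f'(x_n)

Iteration 1:
  f(1.800000) = 1.240000
  f'(1.800000) = 3.600000
  x_1 = 1.800000 - 1.240000/3.600000 = 1.455556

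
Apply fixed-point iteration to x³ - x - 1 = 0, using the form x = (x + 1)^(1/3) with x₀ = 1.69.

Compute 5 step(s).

Equation: x³ - x - 1 = 0
Fixed-point form: x = (x + 1)^(1/3)
x₀ = 1.69

x_1 = g(1.690000) = 1.390755
x_2 = g(1.390755) = 1.337145
x_3 = g(1.337145) = 1.327074
x_4 = g(1.327074) = 1.325165
x_5 = g(1.325165) = 1.324803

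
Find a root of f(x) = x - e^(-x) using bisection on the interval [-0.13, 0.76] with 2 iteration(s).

f(x) = x - e^(-x)
Initial interval: [-0.13, 0.76]

Iteration 1:
  c_1 = (-0.130000 + 0.760000)/2 = 0.315000
  f(c_1) = f(0.315000) = -0.414789
  f(a) × f(c) ≥ 0, new interval: [0.315000, 0.760000]
Iteration 2:
  c_2 = (0.315000 + 0.760000)/2 = 0.537500
  f(c_2) = f(0.537500) = -0.046707
  f(a) × f(c) ≥ 0, new interval: [0.537500, 0.760000]

After 2 iteration(s), the approximation is c_2 = 0.537500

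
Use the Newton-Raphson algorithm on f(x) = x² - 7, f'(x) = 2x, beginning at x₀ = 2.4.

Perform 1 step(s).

f(x) = x² - 7
f'(x) = 2x
x₀ = 2.4

Newton-Raphson formula: x_{n+1} = x_n - f(x_n)/f'(x_n)

Iteration 1:
  f(2.400000) = -1.240000
  f'(2.400000) = 4.800000
  x_1 = 2.400000 - (-1.240000)/4.800000 = 2.658333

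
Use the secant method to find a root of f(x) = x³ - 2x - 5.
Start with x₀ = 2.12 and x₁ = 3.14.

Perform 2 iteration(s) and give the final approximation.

f(x) = x³ - 2x - 5
x₀ = 2.12, x₁ = 3.14

Secant formula: x_{n+1} = x_n - f(x_n)(x_n - x_{n-1})/(f(x_n) - f(x_{n-1}))

Iteration 1:
  f(2.120000) = 0.288128
  f(3.140000) = 19.679144
  x_2 = 3.140000 - 19.679144×(3.140000 - 2.120000)/(19.679144 - 0.288128)
       = 2.104844
Iteration 2:
  f(3.140000) = 19.679144
  f(2.104844) = 0.115546
  x_3 = 2.104844 - 0.115546×(2.104844 - 3.140000)/(0.115546 - 19.679144)
       = 2.098730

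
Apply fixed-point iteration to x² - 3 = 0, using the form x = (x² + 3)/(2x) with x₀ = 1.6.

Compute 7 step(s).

Equation: x² - 3 = 0
Fixed-point form: x = (x² + 3)/(2x)
x₀ = 1.6

x_1 = g(1.600000) = 1.737500
x_2 = g(1.737500) = 1.732059
x_3 = g(1.732059) = 1.732051
x_4 = g(1.732051) = 1.732051
x_5 = g(1.732051) = 1.732051
x_6 = g(1.732051) = 1.732051
x_7 = g(1.732051) = 1.732051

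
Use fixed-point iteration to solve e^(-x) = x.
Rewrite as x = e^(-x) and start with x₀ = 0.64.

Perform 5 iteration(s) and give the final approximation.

Equation: e^(-x) = x
Fixed-point form: x = e^(-x)
x₀ = 0.64

x_1 = g(0.640000) = 0.527292
x_2 = g(0.527292) = 0.590201
x_3 = g(0.590201) = 0.554216
x_4 = g(0.554216) = 0.574523
x_5 = g(0.574523) = 0.562974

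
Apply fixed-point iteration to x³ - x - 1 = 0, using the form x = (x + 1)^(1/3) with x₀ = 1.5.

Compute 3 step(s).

Equation: x³ - x - 1 = 0
Fixed-point form: x = (x + 1)^(1/3)
x₀ = 1.5

x_1 = g(1.500000) = 1.357209
x_2 = g(1.357209) = 1.330861
x_3 = g(1.330861) = 1.325884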